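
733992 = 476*1542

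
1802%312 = 242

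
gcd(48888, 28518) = 4074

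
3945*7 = 27615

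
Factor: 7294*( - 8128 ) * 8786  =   - 520883562752= -2^8*7^1*23^1*127^1*191^1*521^1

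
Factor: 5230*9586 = 2^2*5^1*523^1 * 4793^1 = 50134780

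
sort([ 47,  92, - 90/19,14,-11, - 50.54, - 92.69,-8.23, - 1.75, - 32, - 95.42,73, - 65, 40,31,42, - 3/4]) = [-95.42, - 92.69, - 65, - 50.54, - 32, - 11,  -  8.23, - 90/19, - 1.75, - 3/4, 14, 31,40,  42,47,73,92]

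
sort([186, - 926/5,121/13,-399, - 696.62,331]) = [ - 696.62,-399 ,-926/5,121/13,186,331 ]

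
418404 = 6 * 69734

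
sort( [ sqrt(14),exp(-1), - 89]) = [- 89,exp(-1), sqrt(14)]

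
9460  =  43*220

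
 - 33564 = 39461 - 73025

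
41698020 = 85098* 490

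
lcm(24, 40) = 120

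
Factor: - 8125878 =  - 2^1*3^1*89^1*15217^1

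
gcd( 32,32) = 32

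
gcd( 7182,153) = 9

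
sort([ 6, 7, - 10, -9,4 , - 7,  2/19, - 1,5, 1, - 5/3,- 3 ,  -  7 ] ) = [ - 10, - 9, - 7, - 7,- 3, - 5/3, - 1, 2/19, 1, 4, 5,6,7 ] 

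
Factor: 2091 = 3^1*17^1*41^1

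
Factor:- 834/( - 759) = 2^1*11^(-1) *23^( - 1)*139^1= 278/253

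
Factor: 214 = 2^1*107^1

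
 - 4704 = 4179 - 8883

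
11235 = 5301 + 5934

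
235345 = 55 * 4279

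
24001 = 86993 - 62992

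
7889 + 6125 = 14014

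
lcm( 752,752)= 752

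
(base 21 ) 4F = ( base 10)99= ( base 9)120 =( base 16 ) 63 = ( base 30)39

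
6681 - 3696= 2985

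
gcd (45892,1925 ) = 77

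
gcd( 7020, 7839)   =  117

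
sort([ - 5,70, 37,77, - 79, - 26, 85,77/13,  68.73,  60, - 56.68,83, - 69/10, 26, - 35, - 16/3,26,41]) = [ - 79, - 56.68,-35, - 26, - 69/10, - 16/3,-5, 77/13,26, 26,37, 41, 60, 68.73,  70, 77 , 83, 85]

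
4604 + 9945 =14549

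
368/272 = 23/17 = 1.35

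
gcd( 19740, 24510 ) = 30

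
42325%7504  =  4805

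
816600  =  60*13610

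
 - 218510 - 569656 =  - 788166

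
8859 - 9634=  - 775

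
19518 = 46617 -27099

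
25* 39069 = 976725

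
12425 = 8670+3755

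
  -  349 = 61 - 410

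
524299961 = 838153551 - 313853590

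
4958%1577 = 227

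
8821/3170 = 2 + 2481/3170 = 2.78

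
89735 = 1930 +87805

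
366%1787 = 366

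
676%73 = 19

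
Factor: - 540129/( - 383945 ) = 3^1*5^(-1)*17^( - 1 )*4517^( - 1 ) *180043^1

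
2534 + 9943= 12477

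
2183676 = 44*49629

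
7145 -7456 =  - 311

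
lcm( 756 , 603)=50652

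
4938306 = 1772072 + 3166234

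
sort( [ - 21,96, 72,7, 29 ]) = [ - 21,7 , 29, 72,96 ] 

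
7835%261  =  5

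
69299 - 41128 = 28171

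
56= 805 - 749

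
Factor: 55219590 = 2^1  *3^3*5^1*204517^1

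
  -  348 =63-411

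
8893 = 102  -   - 8791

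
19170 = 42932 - 23762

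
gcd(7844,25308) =148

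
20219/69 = 20219/69 = 293.03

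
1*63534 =63534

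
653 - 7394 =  - 6741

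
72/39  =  24/13=1.85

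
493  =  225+268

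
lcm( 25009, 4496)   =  400144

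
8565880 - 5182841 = 3383039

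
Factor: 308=2^2*7^1 * 11^1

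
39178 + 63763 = 102941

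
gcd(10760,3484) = 4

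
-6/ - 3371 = 6/3371=0.00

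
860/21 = 860/21 = 40.95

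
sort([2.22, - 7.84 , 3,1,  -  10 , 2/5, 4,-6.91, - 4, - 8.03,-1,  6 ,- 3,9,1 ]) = [-10, - 8.03, - 7.84, - 6.91 , - 4, - 3, - 1,2/5,1, 1,2.22,3,4,6, 9]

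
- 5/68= - 5/68  =  -0.07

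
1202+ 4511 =5713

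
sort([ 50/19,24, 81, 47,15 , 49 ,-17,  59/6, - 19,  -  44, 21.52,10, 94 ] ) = [ - 44, - 19, - 17,  50/19, 59/6, 10, 15,21.52, 24, 47, 49,81, 94] 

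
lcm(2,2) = 2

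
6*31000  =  186000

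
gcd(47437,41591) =1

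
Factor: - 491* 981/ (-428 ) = 481671/428 = 2^( - 2)*3^2*107^ ( - 1) * 109^1*491^1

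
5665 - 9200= - 3535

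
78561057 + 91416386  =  169977443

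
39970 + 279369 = 319339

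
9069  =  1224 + 7845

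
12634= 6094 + 6540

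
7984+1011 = 8995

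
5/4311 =5/4311 = 0.00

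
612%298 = 16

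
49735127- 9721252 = 40013875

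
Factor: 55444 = 2^2*83^1* 167^1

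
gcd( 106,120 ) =2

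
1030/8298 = 515/4149 = 0.12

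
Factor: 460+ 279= 739^1 = 739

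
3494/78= 44+31/39 = 44.79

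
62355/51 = 1222 + 11/17 = 1222.65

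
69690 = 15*4646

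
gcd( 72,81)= 9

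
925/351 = 925/351  =  2.64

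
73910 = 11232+62678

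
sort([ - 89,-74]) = [ - 89, - 74 ]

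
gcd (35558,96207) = 1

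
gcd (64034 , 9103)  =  1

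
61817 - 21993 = 39824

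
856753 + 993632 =1850385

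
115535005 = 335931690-220396685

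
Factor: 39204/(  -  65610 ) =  - 242/405 = - 2^1*3^( - 4)*5^( -1) * 11^2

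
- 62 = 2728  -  2790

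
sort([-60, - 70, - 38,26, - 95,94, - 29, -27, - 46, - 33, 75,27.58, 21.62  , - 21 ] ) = [ - 95, - 70, - 60, - 46, - 38, - 33, - 29 ,  -  27, - 21 , 21.62,26,27.58, 75, 94]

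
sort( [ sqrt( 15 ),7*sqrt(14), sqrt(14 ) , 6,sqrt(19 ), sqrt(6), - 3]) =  [ - 3, sqrt(6), sqrt( 14), sqrt (15), sqrt(19), 6, 7 * sqrt( 14 )] 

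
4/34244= 1/8561 = 0.00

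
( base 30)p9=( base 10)759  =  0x2F7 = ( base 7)2133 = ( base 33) n0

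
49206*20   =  984120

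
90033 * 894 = 80489502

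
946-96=850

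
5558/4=1389+1/2  =  1389.50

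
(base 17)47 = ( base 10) 75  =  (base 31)2d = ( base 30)2f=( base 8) 113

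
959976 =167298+792678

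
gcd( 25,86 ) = 1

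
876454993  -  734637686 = 141817307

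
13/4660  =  13/4660=0.00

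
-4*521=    - 2084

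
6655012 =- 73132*( - 91)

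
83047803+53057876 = 136105679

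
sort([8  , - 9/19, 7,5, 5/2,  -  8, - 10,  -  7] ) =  [ - 10, -8,-7, - 9/19, 5/2, 5,7, 8]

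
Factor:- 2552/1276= -2 = - 2^1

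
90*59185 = 5326650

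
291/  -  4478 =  -291/4478 = -0.06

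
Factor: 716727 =3^1*11^1 * 37^1*587^1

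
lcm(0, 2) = 0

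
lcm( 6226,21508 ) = 236588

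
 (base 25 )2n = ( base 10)73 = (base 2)1001001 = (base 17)45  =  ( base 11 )67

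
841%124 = 97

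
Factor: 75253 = 75253^1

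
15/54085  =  3/10817 = 0.00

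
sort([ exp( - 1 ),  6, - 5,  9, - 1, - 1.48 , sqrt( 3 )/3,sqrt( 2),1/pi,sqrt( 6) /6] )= [ - 5 ,- 1.48, - 1,  1/pi, exp( - 1),sqrt( 6 ) /6, sqrt( 3 ) /3,sqrt( 2 ),6,  9]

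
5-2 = 3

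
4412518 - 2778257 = 1634261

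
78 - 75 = 3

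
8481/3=2827 = 2827.00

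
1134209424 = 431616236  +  702593188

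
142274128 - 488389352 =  - 346115224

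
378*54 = 20412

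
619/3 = 206 + 1/3 = 206.33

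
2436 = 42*58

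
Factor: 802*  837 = 671274=2^1 * 3^3*31^1*401^1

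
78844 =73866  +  4978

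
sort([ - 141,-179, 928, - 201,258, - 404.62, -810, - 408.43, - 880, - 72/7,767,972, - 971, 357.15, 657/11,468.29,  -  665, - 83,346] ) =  [- 971, - 880, - 810, - 665, - 408.43, - 404.62, - 201,  -  179,-141, - 83, - 72/7,657/11,258,346, 357.15,468.29,767,928,  972]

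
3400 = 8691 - 5291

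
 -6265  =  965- 7230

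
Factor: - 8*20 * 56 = -2^8 * 5^1*7^1 = - 8960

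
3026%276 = 266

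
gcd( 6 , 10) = 2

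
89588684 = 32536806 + 57051878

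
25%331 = 25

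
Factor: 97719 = 3^1* 32573^1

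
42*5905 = 248010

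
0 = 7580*0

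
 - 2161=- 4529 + 2368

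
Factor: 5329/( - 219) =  - 73/3  =  - 3^(- 1) * 73^1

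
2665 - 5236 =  - 2571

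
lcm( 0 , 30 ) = 0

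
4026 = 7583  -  3557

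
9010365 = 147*61295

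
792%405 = 387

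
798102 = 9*88678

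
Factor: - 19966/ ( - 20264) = 2^(-2)*17^( - 1 )*67^1 = 67/68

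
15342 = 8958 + 6384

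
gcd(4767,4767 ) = 4767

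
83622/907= 92 + 178/907= 92.20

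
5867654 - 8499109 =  - 2631455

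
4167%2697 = 1470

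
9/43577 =9/43577 = 0.00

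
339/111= 3 + 2/37 = 3.05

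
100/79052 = 25/19763=0.00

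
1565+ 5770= 7335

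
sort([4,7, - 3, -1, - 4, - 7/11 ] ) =[ - 4,- 3,- 1, - 7/11, 4, 7]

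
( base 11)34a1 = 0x11ec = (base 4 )1013230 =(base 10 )4588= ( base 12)27A4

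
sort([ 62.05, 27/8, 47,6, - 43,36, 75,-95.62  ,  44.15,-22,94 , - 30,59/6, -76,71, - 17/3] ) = [ - 95.62, - 76, - 43, - 30, - 22, - 17/3,27/8,6,59/6, 36, 44.15, 47,62.05,71,75,94 ] 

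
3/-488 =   -  3/488 = - 0.01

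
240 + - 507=-267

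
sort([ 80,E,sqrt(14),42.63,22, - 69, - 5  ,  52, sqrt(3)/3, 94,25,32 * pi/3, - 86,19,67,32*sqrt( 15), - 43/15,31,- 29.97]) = [ - 86, - 69, - 29.97, - 5,-43/15,sqrt(3 ) /3,  E, sqrt(14), 19,22,25,31, 32*pi/3,42.63,52,  67,80,94,32*sqrt(15)]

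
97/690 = 97/690 =0.14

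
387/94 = 387/94 =4.12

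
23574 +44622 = 68196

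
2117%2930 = 2117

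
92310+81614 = 173924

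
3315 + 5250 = 8565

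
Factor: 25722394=2^1*17^1*756541^1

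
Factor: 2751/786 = 2^ ( - 1)*7^1   =  7/2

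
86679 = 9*9631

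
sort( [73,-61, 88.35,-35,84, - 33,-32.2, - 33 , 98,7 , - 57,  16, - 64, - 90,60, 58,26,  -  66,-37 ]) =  [ - 90,-66,-64, - 61, - 57, - 37,-35, - 33,- 33, - 32.2, 7 , 16,26,  58,  60,73,  84,88.35, 98]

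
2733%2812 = 2733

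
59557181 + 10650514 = 70207695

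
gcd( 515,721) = 103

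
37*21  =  777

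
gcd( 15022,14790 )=58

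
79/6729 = 79/6729 = 0.01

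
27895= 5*5579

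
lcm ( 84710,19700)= 847100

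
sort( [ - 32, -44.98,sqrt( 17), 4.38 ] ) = [-44.98, - 32, sqrt( 17),4.38]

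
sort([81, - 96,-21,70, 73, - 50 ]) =[ - 96, - 50, - 21,70, 73,81 ] 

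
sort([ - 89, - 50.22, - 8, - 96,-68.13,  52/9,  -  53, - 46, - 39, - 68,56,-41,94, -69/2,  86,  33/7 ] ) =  [ - 96, - 89, - 68.13, - 68,-53,-50.22,  -  46, -41, - 39, - 69/2, -8,  33/7,52/9,56,86,94] 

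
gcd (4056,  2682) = 6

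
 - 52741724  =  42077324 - 94819048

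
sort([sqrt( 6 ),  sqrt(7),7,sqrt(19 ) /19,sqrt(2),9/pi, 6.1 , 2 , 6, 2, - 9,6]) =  [-9,sqrt( 19)/19,sqrt( 2 ), 2,2,sqrt ( 6),sqrt( 7),9/pi,6,6, 6.1, 7]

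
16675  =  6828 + 9847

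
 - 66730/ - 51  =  1308+22/51 =1308.43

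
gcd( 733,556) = 1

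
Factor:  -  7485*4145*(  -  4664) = 2^3*3^1*5^2*11^1*53^1*499^1 * 829^1= 144702115800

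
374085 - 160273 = 213812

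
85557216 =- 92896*( - 921 )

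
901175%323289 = 254597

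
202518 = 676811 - 474293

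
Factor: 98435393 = 7^1* 109^1*129011^1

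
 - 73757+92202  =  18445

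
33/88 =3/8 = 0.38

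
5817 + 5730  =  11547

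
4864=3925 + 939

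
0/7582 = 0 =0.00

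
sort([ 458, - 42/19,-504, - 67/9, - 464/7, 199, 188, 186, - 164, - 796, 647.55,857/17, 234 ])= [ - 796, - 504, - 164, - 464/7, - 67/9, - 42/19 , 857/17 , 186, 188, 199, 234 , 458,  647.55] 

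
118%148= 118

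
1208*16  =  19328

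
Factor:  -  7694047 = - 17^2*79^1*337^1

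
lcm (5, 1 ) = 5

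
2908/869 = 3 + 301/869 = 3.35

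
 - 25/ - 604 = 25/604 = 0.04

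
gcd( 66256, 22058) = 82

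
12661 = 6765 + 5896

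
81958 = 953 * 86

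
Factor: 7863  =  3^1  *2621^1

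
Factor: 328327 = 328327^1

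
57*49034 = 2794938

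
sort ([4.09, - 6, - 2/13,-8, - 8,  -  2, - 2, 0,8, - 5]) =[ - 8, - 8 ,-6, - 5, - 2, - 2, - 2/13, 0,4.09, 8 ]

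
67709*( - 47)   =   - 3182323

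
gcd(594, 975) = 3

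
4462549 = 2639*1691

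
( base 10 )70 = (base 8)106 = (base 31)28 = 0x46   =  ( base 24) 2M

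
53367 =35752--17615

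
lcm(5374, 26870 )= 26870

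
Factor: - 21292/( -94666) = 2^1*11^( - 1)*13^( - 1 ) * 331^ (-1 )*5323^1 = 10646/47333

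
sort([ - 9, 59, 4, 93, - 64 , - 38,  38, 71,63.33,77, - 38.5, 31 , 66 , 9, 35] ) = [ - 64, - 38.5, - 38,-9, 4, 9, 31 , 35, 38,59, 63.33, 66 , 71, 77,93]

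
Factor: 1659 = 3^1*7^1*79^1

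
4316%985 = 376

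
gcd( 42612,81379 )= 1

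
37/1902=37/1902 = 0.02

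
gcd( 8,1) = 1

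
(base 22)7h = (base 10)171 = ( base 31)5g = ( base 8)253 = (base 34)51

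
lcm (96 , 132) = 1056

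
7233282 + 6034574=13267856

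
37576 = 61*616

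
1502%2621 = 1502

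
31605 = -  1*( - 31605) 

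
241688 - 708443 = -466755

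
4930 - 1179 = 3751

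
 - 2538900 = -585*4340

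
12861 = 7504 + 5357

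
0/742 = 0 = 0.00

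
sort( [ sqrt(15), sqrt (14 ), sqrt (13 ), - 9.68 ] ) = [  -  9.68,sqrt(13 ),sqrt(14 ),sqrt(15 )]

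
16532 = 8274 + 8258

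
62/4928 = 31/2464= 0.01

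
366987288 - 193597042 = 173390246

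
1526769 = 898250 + 628519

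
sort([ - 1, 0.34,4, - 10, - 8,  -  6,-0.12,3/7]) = [ - 10, - 8 ,  -  6, - 1,  -  0.12,0.34,3/7, 4 ] 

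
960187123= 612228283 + 347958840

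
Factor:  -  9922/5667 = -2^1*3^( - 1 ) * 11^2*41^1  *  1889^ ( - 1) 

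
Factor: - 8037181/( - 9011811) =3^ ( - 1) * 43^( - 1)*69859^( - 1 )*8037181^1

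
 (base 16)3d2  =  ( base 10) 978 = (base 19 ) 2d9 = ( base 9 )1306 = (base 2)1111010010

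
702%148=110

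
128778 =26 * 4953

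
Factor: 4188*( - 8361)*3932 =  - 2^4*3^3*349^1 * 929^1*983^1= -137682392976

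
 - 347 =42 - 389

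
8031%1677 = 1323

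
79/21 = 79/21 =3.76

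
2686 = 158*17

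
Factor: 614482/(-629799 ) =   -  2^1*3^( - 1)*11^1*31^1*233^ (-1) = - 682/699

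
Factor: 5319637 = 5319637^1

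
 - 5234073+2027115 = -3206958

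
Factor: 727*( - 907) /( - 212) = 659389/212 = 2^ ( - 2 )*53^( - 1) * 727^1*907^1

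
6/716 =3/358 = 0.01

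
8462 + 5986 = 14448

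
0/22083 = 0 = 0.00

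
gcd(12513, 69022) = 1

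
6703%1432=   975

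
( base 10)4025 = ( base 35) 3a0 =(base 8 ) 7671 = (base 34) 3GD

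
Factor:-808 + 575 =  - 233 = - 233^1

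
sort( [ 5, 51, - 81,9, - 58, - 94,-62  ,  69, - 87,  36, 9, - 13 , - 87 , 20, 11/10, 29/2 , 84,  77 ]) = [ - 94, - 87, - 87, - 81, - 62, - 58, - 13, 11/10 , 5, 9, 9, 29/2, 20,36,51,69,77, 84 ] 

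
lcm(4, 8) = 8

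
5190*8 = 41520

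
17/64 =17/64 = 0.27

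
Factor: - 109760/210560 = -2^(-1 )*7^2*47^(  -  1) = - 49/94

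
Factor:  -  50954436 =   -  2^2*3^2*13^1*108877^1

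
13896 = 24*579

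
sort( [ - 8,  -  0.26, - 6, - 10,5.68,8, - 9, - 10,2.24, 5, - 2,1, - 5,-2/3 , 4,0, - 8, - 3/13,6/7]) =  [ - 10,- 10, - 9, - 8 , - 8, - 6, - 5, - 2,-2/3, - 0.26  , - 3/13,0,6/7,1,2.24,4,5,5.68, 8 ] 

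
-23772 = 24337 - 48109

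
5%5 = 0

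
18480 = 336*55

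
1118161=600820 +517341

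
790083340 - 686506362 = 103576978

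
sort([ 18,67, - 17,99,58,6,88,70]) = [ - 17,6,18,58,67,70 , 88,99 ]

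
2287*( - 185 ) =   -  423095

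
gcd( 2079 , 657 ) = 9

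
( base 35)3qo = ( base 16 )1201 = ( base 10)4609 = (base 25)799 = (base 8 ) 11001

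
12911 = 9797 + 3114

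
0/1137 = 0 = 0.00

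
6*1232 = 7392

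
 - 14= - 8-6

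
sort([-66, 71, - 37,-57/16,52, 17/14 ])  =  [  -  66, - 37, - 57/16, 17/14 , 52,71]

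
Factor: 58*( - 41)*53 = -2^1 * 29^1*41^1*53^1 = - 126034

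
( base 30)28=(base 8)104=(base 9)75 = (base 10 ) 68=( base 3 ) 2112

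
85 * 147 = 12495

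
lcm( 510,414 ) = 35190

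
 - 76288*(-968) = 73846784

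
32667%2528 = 2331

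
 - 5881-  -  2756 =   -  3125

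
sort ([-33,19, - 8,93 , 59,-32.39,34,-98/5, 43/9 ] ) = [-33,-32.39,-98/5, - 8,43/9, 19,34,59,93 ] 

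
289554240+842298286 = 1131852526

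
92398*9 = 831582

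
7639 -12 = 7627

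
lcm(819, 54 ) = 4914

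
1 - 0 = 1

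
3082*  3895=12004390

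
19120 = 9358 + 9762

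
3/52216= 3/52216 =0.00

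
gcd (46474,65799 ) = 1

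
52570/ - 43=-52570/43 = - 1222.56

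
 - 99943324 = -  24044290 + -75899034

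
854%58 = 42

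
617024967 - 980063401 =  - 363038434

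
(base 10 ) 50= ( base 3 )1212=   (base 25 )20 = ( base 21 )28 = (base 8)62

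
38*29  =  1102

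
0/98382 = 0 = 0.00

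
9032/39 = 9032/39 = 231.59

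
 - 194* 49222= - 9549068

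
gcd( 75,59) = 1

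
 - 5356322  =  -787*6806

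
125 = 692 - 567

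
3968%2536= 1432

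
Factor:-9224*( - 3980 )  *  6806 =2^6 * 5^1*41^1*83^1*199^1*1153^1 = 249858605120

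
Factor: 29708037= 3^2*53^1*61^1*1021^1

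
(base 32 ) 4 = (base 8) 4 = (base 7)4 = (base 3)11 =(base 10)4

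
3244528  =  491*6608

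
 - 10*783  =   - 7830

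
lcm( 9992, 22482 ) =89928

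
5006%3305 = 1701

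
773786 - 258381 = 515405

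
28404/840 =33  +  57/70 = 33.81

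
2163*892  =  1929396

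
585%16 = 9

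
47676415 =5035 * 9469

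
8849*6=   53094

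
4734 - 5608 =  - 874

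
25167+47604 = 72771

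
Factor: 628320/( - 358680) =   -  748/427 = - 2^2*7^( - 1 )*11^1 *17^1*61^(  -  1)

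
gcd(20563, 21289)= 1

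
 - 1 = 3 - 4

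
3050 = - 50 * ( - 61) 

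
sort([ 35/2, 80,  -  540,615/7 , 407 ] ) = [  -  540,35/2,80,615/7,407 ] 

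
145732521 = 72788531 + 72943990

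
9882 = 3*3294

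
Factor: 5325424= 2^4 * 13^1*25603^1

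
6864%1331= 209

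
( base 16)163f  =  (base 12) 3367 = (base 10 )5695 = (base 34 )4VH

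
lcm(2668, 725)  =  66700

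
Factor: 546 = 2^1*3^1*7^1 *13^1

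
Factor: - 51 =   -  3^1*17^1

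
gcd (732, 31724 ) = 4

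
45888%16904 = 12080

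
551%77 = 12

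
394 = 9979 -9585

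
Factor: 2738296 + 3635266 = 6373562 = 2^1*13^1*29^1 * 79^1*107^1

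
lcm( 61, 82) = 5002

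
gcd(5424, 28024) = 904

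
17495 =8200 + 9295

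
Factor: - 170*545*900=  - 83385000  =  -2^3*3^2*5^4*17^1*109^1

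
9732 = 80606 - 70874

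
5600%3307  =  2293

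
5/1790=1/358=0.00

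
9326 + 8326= 17652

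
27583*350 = 9654050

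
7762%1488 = 322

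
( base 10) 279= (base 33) 8f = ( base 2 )100010111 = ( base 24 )BF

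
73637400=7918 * 9300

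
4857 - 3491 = 1366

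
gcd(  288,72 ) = 72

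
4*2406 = 9624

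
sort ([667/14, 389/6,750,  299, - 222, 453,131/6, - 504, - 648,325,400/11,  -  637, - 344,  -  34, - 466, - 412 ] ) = [ - 648, - 637, - 504,  -  466, - 412, - 344, - 222, - 34, 131/6, 400/11, 667/14, 389/6  ,  299,325,453 , 750] 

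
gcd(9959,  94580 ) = 1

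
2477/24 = 2477/24  =  103.21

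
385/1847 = 385/1847 =0.21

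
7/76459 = 7/76459 =0.00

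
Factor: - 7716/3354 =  - 2^1*13^(  -  1)*43^( - 1)*643^1  =  - 1286/559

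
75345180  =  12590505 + 62754675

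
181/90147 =181/90147 = 0.00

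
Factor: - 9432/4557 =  - 2^3*3^1*7^(- 2 )*31^ ( - 1 )*131^1 = - 3144/1519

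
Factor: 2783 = 11^2*23^1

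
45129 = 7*6447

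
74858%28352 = 18154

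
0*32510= 0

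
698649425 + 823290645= 1521940070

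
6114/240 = 1019/40 = 25.48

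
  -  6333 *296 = -1874568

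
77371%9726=9289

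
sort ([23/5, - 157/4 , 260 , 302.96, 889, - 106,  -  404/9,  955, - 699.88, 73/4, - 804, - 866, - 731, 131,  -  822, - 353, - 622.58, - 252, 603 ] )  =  [ - 866,  -  822, - 804, - 731, - 699.88,-622.58 , - 353, - 252, - 106, - 404/9, - 157/4, 23/5, 73/4,131, 260, 302.96,603 , 889 , 955]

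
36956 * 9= 332604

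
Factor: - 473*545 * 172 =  -44339020 = -  2^2*5^1*11^1 *43^2*109^1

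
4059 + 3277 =7336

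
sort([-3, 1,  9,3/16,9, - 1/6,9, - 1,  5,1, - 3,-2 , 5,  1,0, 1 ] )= [ - 3,-3, - 2,-1, - 1/6, 0,3/16,1,1,1,1,5, 5, 9, 9, 9 ] 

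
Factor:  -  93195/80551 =-3^2 * 5^1*19^1*739^(- 1) = - 855/739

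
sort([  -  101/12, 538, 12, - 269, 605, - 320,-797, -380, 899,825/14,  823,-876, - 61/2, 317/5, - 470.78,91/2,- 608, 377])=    [ - 876,  -  797, - 608  ,- 470.78,-380,-320 , - 269, - 61/2,  -  101/12, 12 , 91/2, 825/14,  317/5, 377, 538,605,823, 899]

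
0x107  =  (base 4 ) 10013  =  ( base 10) 263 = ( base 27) 9k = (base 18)eb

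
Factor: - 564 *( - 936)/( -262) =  - 2^4*3^3 * 13^1*47^1 * 131^(-1)  =  -  263952/131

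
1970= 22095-20125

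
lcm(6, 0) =0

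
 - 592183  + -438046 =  - 1030229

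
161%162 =161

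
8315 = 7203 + 1112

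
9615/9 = 1068  +  1/3 = 1068.33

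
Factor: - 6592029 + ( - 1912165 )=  - 8504194 = -  2^1*4252097^1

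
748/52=14 + 5/13 = 14.38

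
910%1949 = 910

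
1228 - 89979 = -88751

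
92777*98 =9092146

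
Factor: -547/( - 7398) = 2^( - 1)*3^( - 3) *137^( - 1 )*547^1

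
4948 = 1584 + 3364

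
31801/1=31801  =  31801.00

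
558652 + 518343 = 1076995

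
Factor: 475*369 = 3^2*5^2*19^1*41^1 = 175275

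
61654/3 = 20551 + 1/3 =20551.33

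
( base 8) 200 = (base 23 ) 5d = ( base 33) 3T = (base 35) 3n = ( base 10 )128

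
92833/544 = 92833/544 = 170.65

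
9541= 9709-168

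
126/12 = 21/2  =  10.50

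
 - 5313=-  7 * 759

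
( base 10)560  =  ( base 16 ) 230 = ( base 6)2332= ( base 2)1000110000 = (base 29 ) j9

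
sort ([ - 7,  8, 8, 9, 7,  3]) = [ - 7,3,7, 8, 8,9]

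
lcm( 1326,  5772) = 98124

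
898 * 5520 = 4956960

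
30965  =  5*6193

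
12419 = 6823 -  -5596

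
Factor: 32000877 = 3^2*197^1*18049^1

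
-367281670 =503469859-870751529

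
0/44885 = 0  =  0.00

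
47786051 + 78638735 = 126424786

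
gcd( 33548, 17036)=4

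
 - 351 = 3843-4194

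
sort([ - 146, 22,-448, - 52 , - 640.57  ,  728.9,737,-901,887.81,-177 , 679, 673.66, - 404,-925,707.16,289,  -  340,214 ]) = [ - 925,- 901, - 640.57,-448, - 404,- 340,-177, - 146 , - 52, 22, 214, 289,673.66, 679, 707.16, 728.9 , 737,887.81 ]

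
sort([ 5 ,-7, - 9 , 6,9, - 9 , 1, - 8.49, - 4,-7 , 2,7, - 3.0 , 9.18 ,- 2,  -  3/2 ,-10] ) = [- 10,-9 , - 9, - 8.49,-7, - 7 ,  -  4,-3.0, - 2 , - 3/2, 1,2, 5,6, 7,  9, 9.18 ]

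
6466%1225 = 341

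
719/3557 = 719/3557 = 0.20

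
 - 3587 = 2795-6382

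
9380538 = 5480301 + 3900237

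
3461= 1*3461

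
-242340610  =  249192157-491532767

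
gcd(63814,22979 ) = 1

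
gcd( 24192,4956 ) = 84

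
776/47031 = 776/47031 = 0.02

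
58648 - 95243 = -36595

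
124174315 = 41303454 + 82870861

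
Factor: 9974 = 2^1*4987^1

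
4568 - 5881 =- 1313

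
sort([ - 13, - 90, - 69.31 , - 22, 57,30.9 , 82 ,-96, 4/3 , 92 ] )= [ - 96,-90 , - 69.31,  -  22 ,  -  13,4/3,30.9 , 57, 82,  92]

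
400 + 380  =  780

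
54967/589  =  2893/31 = 93.32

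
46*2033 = 93518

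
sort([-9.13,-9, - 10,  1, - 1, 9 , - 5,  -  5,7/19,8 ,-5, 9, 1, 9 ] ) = [ - 10,-9.13 , - 9,-5, - 5, - 5, - 1,7/19, 1, 1,8,9,9,9 ]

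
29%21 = 8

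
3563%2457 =1106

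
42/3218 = 21/1609= 0.01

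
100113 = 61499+38614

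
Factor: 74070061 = 13^1*5697697^1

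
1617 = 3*539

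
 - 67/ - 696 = 67/696 = 0.10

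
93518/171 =546 + 8/9 = 546.89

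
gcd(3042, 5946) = 6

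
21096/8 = 2637= 2637.00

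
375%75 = 0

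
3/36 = 1/12  =  0.08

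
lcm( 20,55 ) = 220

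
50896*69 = 3511824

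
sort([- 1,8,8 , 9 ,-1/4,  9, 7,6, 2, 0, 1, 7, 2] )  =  [-1, - 1/4, 0, 1, 2, 2,  6,  7,7,  8, 8, 9, 9] 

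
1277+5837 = 7114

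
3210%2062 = 1148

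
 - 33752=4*(  -  8438) 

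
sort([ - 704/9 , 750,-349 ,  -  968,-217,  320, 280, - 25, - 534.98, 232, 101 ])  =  [ - 968,-534.98,-349,-217,-704/9, - 25,101, 232, 280, 320, 750] 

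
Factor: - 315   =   - 3^2 * 5^1 * 7^1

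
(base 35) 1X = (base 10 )68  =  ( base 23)2m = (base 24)2K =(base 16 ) 44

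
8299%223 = 48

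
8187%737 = 80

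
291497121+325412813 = 616909934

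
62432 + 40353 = 102785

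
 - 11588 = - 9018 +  - 2570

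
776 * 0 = 0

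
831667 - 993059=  - 161392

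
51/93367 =51/93367 = 0.00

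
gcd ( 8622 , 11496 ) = 2874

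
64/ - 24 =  - 3 + 1/3= - 2.67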